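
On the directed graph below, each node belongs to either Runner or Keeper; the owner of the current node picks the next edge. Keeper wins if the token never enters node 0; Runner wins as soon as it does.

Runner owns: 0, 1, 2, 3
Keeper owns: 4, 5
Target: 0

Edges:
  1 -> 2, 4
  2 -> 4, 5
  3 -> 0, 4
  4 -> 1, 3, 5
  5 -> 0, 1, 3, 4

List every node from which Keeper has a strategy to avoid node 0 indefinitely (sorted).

1, 2, 4, 5

A0 = {0}
A1: add {3} — 3 (Runner) has 3→0.
A2 = A1; e.g. 1 (Runner) has no edge into A1. Fixed point.
Runner's attractor = {0, 3}; Keeper avoids the target exactly from the complement.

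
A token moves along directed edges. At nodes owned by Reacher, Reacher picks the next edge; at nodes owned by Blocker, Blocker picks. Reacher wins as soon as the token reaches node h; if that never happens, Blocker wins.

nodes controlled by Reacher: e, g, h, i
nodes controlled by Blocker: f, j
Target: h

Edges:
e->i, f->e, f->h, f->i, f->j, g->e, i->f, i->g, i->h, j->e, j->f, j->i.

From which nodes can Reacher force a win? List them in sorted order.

e, g, h, i

A0 = {h}
A1: add {i} — i (Reacher) has i→h.
A2: add {e} — e (Reacher) has e→i.
A3: add {g} — g (Reacher) has g→e.
A4 = A3; e.g. f (Blocker) can still go to j. Fixed point.
Reacher's winning region = {e, g, h, i}.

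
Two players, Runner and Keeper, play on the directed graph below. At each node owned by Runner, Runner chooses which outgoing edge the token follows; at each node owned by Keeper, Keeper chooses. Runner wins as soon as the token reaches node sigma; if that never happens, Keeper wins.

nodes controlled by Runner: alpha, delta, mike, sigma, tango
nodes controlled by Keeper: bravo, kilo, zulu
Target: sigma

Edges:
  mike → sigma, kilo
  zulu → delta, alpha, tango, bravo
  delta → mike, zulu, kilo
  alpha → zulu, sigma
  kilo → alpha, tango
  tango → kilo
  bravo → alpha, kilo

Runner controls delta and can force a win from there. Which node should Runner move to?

mike

A0 = {sigma}
A1: add {alpha, mike} — mike (Runner) has mike→sigma; alpha (Runner) has alpha→sigma.
A2: add {delta} — delta (Runner) has delta→mike.
A3 = A2; e.g. zulu (Keeper) can still go to tango. Fixed point.
From delta, successor mike is in the attractor (rank 1); the other successors kilo, zulu are not.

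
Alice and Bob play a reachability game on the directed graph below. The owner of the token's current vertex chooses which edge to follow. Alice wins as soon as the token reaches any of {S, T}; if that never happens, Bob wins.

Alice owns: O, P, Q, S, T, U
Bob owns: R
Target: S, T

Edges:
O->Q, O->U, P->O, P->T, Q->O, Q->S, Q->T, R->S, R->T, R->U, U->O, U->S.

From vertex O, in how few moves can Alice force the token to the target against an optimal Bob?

2

A0 = {S, T}
A1: add {P, Q, U} — P (Alice) has P→T; Q (Alice) has Q→S; U (Alice) has U→S.
A2: add {O, R} — O (Alice) has O→Q; R (Bob): all of {S, T, U} already in.
A2 = all vertices. Fixed point.
O enters the attractor at level 2, so Alice can force the target in 2 moves from there.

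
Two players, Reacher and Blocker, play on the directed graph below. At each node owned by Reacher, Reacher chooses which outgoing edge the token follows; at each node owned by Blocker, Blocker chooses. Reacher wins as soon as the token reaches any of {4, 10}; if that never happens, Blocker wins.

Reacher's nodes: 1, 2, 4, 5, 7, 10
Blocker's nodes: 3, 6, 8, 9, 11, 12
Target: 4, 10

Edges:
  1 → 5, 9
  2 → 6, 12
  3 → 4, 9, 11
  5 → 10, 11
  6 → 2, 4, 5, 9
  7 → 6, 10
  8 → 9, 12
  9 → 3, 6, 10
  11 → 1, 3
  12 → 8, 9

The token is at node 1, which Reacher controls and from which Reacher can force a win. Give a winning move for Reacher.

A0 = {4, 10}
A1: add {5, 7} — 5 (Reacher) has 5→10; 7 (Reacher) has 7→10.
A2: add {1} — 1 (Reacher) has 1→5.
A3 = A2; e.g. 2 (Reacher) has no edge into A2. Fixed point.
From 1, successor 5 is in the attractor (rank 1); the other successor 9 is not.

5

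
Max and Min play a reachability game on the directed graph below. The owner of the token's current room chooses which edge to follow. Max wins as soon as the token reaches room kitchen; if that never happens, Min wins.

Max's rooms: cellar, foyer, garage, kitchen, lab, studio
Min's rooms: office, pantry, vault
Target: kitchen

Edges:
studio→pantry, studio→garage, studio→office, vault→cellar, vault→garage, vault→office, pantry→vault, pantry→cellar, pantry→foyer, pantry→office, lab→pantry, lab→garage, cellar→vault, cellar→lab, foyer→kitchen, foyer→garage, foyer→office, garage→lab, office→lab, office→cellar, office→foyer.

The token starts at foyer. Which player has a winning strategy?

A0 = {kitchen}
A1: add {foyer} — foyer (Max) has foyer→kitchen.
A2 = A1; e.g. studio (Max) has no edge into A1. Fixed point.
foyer ∈ A1, so Max can force the target.

Max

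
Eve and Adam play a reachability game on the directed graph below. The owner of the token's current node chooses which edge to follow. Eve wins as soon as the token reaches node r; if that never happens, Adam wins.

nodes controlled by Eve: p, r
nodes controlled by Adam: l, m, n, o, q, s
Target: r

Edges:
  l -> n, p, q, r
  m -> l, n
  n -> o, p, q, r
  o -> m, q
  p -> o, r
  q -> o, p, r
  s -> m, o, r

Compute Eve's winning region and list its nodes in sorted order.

p, r

A0 = {r}
A1: add {p} — p (Eve) has p→r.
A2 = A1; e.g. l (Adam) can still go to n. Fixed point.
Eve's winning region = {p, r}.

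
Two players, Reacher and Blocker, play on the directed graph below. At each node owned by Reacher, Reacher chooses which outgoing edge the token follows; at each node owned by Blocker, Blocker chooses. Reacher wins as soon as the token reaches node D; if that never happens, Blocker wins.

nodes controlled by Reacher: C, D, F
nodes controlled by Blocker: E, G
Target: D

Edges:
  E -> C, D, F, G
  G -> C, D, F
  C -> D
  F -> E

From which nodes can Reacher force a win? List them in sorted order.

A0 = {D}
A1: add {C} — C (Reacher) has C→D.
A2 = A1; e.g. E (Blocker) can still go to F. Fixed point.
Reacher's winning region = {C, D}.

C, D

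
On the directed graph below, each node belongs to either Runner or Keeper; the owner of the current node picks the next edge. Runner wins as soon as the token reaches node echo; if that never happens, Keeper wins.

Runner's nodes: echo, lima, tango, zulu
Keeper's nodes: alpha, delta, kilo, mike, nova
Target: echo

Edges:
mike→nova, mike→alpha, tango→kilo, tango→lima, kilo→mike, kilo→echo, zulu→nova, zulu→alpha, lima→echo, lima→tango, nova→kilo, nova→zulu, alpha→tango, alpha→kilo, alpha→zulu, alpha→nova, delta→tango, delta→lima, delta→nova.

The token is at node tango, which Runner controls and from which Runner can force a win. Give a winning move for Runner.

lima

A0 = {echo}
A1: add {lima} — lima (Runner) has lima→echo.
A2: add {tango} — tango (Runner) has tango→lima.
A3 = A2; e.g. mike (Keeper) can still go to nova. Fixed point.
From tango, successor lima is in the attractor (rank 1); the other successor kilo is not.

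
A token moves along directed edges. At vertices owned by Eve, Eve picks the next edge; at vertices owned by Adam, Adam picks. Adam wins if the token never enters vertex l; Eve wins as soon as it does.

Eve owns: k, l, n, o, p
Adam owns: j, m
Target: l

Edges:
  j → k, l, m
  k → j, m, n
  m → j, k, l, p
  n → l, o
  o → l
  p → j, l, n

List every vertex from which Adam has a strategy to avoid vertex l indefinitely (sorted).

j, m

A0 = {l}
A1: add {n, o, p} — n (Eve) has n→l; o (Eve) has o→l; p (Eve) has p→l.
A2: add {k} — k (Eve) has k→n.
A3 = A2; e.g. j (Adam) can still go to m. Fixed point.
Eve's attractor = {k, l, n, o, p}; Adam avoids the target exactly from the complement.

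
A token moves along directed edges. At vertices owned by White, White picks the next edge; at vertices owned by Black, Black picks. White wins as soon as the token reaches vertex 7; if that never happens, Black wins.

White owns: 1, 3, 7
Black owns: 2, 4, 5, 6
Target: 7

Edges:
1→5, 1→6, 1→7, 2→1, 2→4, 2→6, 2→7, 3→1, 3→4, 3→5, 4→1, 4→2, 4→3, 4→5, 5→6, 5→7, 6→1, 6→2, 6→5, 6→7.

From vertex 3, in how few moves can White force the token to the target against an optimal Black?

A0 = {7}
A1: add {1} — 1 (White) has 1→7.
A2: add {3} — 3 (White) has 3→1.
A3 = A2; e.g. 2 (Black) can still go to 4. Fixed point.
3 enters the attractor at level 2, so White can force the target in 2 moves from there.

2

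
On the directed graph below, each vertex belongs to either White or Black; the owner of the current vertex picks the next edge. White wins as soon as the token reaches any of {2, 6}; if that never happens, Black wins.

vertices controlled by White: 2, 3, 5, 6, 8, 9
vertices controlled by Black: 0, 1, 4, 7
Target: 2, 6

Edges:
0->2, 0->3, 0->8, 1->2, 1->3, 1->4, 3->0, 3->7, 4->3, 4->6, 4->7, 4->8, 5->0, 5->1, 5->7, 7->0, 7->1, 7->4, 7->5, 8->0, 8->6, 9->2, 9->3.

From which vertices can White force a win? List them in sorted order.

A0 = {2, 6}
A1: add {8, 9} — 8 (White) has 8→6; 9 (White) has 9→2.
A2 = A1; e.g. 0 (Black) can still go to 3. Fixed point.
White's winning region = {2, 6, 8, 9}.

2, 6, 8, 9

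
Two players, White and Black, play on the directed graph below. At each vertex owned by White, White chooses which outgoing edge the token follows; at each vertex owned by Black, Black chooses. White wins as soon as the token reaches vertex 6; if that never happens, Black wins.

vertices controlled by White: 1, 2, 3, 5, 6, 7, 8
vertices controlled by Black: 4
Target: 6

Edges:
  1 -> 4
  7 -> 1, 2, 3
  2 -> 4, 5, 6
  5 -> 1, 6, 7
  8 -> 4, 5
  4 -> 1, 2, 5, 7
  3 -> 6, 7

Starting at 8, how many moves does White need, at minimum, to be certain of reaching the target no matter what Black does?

2

A0 = {6}
A1: add {2, 3, 5} — 2 (White) has 2→6; 3 (White) has 3→6; 5 (White) has 5→6.
A2: add {7, 8} — 7 (White) has 7→2; 8 (White) has 8→5.
A3 = A2; e.g. 1 (White) has no edge into A2. Fixed point.
8 enters the attractor at level 2, so White can force the target in 2 moves from there.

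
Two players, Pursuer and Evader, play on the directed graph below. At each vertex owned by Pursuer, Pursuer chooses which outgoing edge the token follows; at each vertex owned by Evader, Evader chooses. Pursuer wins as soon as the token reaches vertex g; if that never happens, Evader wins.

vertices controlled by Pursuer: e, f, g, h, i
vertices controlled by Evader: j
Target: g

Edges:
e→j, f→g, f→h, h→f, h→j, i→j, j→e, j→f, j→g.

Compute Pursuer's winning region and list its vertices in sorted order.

A0 = {g}
A1: add {f} — f (Pursuer) has f→g.
A2: add {h} — h (Pursuer) has h→f.
A3 = A2; e.g. e (Pursuer) has no edge into A2. Fixed point.
Pursuer's winning region = {f, g, h}.

f, g, h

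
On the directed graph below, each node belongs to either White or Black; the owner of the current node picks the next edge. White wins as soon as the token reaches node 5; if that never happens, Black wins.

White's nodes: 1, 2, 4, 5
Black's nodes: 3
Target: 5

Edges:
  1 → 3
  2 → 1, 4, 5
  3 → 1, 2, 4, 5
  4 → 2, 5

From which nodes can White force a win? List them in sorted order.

A0 = {5}
A1: add {2, 4} — 2 (White) has 2→5; 4 (White) has 4→5.
A2 = A1; e.g. 1 (White) has no edge into A1. Fixed point.
White's winning region = {2, 4, 5}.

2, 4, 5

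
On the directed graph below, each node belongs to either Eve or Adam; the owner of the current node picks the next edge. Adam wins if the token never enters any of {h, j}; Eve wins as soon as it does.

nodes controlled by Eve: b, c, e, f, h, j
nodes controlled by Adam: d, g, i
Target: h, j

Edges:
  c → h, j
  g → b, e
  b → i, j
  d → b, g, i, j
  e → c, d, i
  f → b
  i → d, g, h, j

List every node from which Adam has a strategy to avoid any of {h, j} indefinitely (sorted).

d, i

A0 = {h, j}
A1: add {b, c} — b (Eve) has b→j; c (Eve) has c→h.
A2: add {e, f} — e (Eve) has e→c; f (Eve) has f→b.
A3: add {g} — g (Adam): all of {b, e} already in.
A4 = A3; e.g. d (Adam) can still go to i. Fixed point.
Eve's attractor = {b, c, e, f, g, h, j}; Adam avoids the target exactly from the complement.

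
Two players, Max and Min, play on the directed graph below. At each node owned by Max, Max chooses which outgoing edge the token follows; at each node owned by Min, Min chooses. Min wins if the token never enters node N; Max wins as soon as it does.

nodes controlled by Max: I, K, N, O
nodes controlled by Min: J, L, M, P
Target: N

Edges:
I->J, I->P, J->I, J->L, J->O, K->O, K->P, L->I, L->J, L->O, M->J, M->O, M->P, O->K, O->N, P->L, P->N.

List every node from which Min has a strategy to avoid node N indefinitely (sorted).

A0 = {N}
A1: add {O} — O (Max) has O→N.
A2: add {K} — K (Max) has K→O.
A3 = A2; e.g. I (Max) has no edge into A2. Fixed point.
Max's attractor = {K, N, O}; Min avoids the target exactly from the complement.

I, J, L, M, P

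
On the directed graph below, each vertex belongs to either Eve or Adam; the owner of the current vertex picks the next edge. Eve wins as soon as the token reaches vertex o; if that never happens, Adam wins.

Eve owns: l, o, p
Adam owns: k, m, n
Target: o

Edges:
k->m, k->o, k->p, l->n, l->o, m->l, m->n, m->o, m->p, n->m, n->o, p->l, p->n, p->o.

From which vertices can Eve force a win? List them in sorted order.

A0 = {o}
A1: add {l, p} — l (Eve) has l→o; p (Eve) has p→o.
A2 = A1; e.g. k (Adam) can still go to m. Fixed point.
Eve's winning region = {l, o, p}.

l, o, p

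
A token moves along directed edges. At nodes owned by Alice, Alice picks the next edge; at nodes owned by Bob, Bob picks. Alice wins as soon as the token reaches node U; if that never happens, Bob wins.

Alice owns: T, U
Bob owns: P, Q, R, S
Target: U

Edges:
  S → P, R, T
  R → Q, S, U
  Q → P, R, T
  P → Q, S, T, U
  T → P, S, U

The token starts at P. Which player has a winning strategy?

Bob

A0 = {U}
A1: add {T} — T (Alice) has T→U.
A2 = A1; e.g. P (Bob) can still go to Q. Fixed point.
P never enters the attractor, so Bob can avoid the target forever.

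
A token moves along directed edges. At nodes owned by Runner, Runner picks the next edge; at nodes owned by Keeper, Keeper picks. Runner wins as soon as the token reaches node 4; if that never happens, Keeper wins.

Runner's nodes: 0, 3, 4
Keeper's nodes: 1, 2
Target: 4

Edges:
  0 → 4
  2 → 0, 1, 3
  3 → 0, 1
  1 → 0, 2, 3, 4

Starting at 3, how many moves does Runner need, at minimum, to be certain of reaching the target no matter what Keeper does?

A0 = {4}
A1: add {0} — 0 (Runner) has 0→4.
A2: add {3} — 3 (Runner) has 3→0.
A3 = A2; e.g. 1 (Keeper) can still go to 2. Fixed point.
3 enters the attractor at level 2, so Runner can force the target in 2 moves from there.

2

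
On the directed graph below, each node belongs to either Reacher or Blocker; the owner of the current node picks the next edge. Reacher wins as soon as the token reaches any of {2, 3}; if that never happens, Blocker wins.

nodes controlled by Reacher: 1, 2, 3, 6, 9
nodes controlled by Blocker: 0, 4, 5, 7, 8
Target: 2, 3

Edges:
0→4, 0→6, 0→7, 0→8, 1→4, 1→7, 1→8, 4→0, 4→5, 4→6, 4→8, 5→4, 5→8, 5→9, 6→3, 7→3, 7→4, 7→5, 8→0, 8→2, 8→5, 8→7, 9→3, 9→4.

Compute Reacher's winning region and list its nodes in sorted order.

A0 = {2, 3}
A1: add {6, 9} — 6 (Reacher) has 6→3; 9 (Reacher) has 9→3.
A2 = A1; e.g. 0 (Blocker) can still go to 4. Fixed point.
Reacher's winning region = {2, 3, 6, 9}.

2, 3, 6, 9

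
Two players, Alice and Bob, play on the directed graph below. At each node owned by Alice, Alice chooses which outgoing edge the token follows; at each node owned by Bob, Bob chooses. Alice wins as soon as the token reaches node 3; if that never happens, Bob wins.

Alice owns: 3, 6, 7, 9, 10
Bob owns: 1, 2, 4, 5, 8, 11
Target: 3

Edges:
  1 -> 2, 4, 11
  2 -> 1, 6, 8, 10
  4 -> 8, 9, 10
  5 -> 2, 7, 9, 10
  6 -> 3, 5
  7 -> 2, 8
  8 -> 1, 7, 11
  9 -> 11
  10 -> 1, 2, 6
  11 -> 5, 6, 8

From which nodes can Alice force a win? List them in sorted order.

3, 6, 10

A0 = {3}
A1: add {6} — 6 (Alice) has 6→3.
A2: add {10} — 10 (Alice) has 10→6.
A3 = A2; e.g. 1 (Bob) can still go to 2. Fixed point.
Alice's winning region = {3, 6, 10}.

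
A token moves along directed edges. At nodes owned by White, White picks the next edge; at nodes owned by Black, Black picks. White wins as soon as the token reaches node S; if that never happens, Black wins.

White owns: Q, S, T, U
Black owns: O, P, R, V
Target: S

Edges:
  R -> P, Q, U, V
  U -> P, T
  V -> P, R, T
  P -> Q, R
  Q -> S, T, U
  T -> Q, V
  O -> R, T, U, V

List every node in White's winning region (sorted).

A0 = {S}
A1: add {Q} — Q (White) has Q→S.
A2: add {T} — T (White) has T→Q.
A3: add {U} — U (White) has U→T.
A4 = A3; e.g. O (Black) can still go to R. Fixed point.
White's winning region = {Q, S, T, U}.

Q, S, T, U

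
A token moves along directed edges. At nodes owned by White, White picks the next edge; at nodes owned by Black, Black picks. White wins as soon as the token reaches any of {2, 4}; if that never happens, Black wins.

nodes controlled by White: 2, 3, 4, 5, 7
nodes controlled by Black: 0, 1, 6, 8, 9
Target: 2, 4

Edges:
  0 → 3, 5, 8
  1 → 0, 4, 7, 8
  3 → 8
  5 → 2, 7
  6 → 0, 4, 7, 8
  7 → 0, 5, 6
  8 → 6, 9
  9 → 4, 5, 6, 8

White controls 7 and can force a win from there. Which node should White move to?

5

A0 = {2, 4}
A1: add {5} — 5 (White) has 5→2.
A2: add {7} — 7 (White) has 7→5.
A3 = A2; e.g. 0 (Black) can still go to 3. Fixed point.
From 7, successor 5 is in the attractor (rank 1); the other successors 0, 6 are not.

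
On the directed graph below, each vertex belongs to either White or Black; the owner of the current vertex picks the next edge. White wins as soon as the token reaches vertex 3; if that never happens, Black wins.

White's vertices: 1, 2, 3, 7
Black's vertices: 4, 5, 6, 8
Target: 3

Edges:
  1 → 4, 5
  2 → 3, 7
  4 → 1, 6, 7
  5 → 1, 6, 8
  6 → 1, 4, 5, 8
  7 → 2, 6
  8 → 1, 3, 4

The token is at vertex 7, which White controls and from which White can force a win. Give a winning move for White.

2

A0 = {3}
A1: add {2} — 2 (White) has 2→3.
A2: add {7} — 7 (White) has 7→2.
A3 = A2; e.g. 1 (White) has no edge into A2. Fixed point.
From 7, successor 2 is in the attractor (rank 1); the other successor 6 is not.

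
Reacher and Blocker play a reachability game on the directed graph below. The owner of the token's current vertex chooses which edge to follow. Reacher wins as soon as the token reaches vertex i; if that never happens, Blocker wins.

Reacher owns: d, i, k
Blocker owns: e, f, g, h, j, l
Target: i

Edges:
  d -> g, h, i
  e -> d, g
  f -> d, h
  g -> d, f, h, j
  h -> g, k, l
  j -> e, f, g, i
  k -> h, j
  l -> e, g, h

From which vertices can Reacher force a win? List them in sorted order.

A0 = {i}
A1: add {d} — d (Reacher) has d→i.
A2 = A1; e.g. e (Blocker) can still go to g. Fixed point.
Reacher's winning region = {d, i}.

d, i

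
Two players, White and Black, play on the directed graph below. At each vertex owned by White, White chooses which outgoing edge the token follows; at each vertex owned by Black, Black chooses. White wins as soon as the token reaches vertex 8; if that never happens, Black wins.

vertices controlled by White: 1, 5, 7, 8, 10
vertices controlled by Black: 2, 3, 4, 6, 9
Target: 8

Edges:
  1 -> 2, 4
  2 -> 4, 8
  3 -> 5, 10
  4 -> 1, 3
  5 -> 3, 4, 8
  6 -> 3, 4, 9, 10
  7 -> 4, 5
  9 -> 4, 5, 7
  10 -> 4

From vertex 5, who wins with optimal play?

A0 = {8}
A1: add {5} — 5 (White) has 5→8.
5 ∈ A1, so White can force the target.

White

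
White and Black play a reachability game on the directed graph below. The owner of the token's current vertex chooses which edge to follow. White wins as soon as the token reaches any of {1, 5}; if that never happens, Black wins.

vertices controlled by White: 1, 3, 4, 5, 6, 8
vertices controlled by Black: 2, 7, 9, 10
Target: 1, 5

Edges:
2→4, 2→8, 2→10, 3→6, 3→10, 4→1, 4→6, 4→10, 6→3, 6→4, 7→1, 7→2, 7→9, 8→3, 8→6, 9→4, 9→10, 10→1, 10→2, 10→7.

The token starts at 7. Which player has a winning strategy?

A0 = {1, 5}
A1: add {4} — 4 (White) has 4→1.
A2: add {6} — 6 (White) has 6→4.
A3: add {3, 8} — 3 (White) has 3→6; 8 (White) has 8→6.
A4 = A3; e.g. 2 (Black) can still go to 10. Fixed point.
7 never enters the attractor, so Black can avoid the target forever.

Black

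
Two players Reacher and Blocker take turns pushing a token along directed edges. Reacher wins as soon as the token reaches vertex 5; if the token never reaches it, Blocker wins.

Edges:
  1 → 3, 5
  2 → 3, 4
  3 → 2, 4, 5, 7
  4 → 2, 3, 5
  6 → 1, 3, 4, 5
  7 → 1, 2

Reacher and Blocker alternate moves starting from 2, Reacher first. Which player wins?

Blocker

Track states (vertex, player-to-move).
A0 = {(5,Reacher), (5,Blocker)}
A1: add {(1,Reacher), (3,Reacher), (4,Reacher), (6,Reacher)}.
A2: add {(1,Blocker), (2,Blocker), (6,Blocker)}.
A3: add {(7,Reacher)}.
A4 = A3; e.g. (2,Reacher) stays out. (2,Reacher) never enters ⇒ Blocker avoids the target.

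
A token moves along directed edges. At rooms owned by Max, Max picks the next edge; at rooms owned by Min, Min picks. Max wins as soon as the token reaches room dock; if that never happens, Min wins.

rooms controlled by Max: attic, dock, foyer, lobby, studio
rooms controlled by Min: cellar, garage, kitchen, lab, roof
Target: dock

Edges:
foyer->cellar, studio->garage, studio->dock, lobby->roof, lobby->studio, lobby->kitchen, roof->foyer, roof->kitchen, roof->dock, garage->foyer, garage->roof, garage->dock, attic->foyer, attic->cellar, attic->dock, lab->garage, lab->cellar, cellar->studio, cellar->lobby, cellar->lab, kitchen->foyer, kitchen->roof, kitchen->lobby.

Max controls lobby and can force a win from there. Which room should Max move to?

A0 = {dock}
A1: add {attic, studio} — studio (Max) has studio→dock; attic (Max) has attic→dock.
A2: add {lobby} — lobby (Max) has lobby→studio.
A3 = A2; e.g. foyer (Max) has no edge into A2. Fixed point.
From lobby, successor studio is in the attractor (rank 1); the other successors kitchen, roof are not.

studio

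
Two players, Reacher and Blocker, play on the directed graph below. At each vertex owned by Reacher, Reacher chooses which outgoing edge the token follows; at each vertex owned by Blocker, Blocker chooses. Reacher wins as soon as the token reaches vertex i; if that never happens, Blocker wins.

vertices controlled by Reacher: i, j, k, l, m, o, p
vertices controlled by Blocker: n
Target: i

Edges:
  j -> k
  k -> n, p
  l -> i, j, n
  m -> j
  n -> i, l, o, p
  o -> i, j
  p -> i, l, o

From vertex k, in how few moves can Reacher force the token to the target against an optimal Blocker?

A0 = {i}
A1: add {l, o, p} — l (Reacher) has l→i; o (Reacher) has o→i; p (Reacher) has p→i.
A2: add {k, n} — k (Reacher) has k→p; n (Blocker): all of {i, l, o, p} already in.
k enters the attractor at level 2, so Reacher can force the target in 2 moves from there.

2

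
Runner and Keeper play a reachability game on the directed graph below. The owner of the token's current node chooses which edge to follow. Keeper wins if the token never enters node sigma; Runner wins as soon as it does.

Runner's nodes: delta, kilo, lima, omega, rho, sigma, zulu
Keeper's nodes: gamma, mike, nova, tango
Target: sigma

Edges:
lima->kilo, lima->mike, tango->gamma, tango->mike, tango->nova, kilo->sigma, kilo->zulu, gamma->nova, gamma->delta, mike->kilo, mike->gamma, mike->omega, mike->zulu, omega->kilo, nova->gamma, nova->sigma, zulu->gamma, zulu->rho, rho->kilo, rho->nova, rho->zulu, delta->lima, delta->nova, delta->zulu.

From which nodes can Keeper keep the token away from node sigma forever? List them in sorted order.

gamma, mike, nova, tango

A0 = {sigma}
A1: add {kilo} — kilo (Runner) has kilo→sigma.
A2: add {lima, omega, rho} — lima (Runner) has lima→kilo; omega (Runner) has omega→kilo; rho (Runner) has rho→kilo.
A3: add {delta, zulu} — zulu (Runner) has zulu→rho; delta (Runner) has delta→lima.
A4 = A3; e.g. tango (Keeper) can still go to gamma. Fixed point.
Runner's attractor = {delta, kilo, lima, omega, rho, sigma, zulu}; Keeper avoids the target exactly from the complement.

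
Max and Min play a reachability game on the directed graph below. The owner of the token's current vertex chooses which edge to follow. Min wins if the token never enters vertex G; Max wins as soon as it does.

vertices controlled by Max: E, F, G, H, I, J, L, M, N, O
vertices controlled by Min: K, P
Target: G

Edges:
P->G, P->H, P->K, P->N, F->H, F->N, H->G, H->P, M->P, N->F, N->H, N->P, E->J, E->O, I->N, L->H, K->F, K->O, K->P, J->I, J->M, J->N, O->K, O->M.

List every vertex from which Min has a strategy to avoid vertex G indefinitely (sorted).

K, M, O, P

A0 = {G}
A1: add {H} — H (Max) has H→G.
A2: add {F, L, N} — F (Max) has F→H; L (Max) has L→H; N (Max) has N→H.
A3: add {I, J} — I (Max) has I→N; J (Max) has J→N.
A4: add {E} — E (Max) has E→J.
A5 = A4; e.g. K (Min) can still go to O. Fixed point.
Max's attractor = {E, F, G, H, I, J, L, N}; Min avoids the target exactly from the complement.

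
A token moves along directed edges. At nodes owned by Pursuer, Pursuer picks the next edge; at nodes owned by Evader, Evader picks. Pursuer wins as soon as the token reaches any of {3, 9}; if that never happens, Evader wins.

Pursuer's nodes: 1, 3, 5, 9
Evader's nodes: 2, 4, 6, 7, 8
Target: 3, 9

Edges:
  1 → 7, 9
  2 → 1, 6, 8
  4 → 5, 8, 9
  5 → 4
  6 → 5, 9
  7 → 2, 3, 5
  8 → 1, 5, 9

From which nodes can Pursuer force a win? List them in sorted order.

A0 = {3, 9}
A1: add {1} — 1 (Pursuer) has 1→9.
A2 = A1; e.g. 2 (Evader) can still go to 6. Fixed point.
Pursuer's winning region = {1, 3, 9}.

1, 3, 9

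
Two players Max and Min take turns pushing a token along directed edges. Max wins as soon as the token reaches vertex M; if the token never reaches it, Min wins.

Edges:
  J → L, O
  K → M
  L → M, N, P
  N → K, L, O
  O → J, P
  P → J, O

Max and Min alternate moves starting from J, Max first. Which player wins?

Min

Track states (vertex, player-to-move).
A0 = {(M,Max), (M,Min)}
A1: add {(K,Max), (K,Min), (L,Max)}.
A2: add {(N,Max)}.
A3 = A2; e.g. (J,Max) stays out. (J,Max) never enters ⇒ Min avoids the target.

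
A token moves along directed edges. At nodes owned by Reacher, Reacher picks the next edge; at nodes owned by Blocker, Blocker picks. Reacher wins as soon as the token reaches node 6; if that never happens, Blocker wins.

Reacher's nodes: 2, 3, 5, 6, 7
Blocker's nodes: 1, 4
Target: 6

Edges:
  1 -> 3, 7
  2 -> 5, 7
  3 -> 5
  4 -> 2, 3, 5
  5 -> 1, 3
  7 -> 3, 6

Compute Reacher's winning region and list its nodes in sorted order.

2, 6, 7

A0 = {6}
A1: add {7} — 7 (Reacher) has 7→6.
A2: add {2} — 2 (Reacher) has 2→7.
A3 = A2; e.g. 1 (Blocker) can still go to 3. Fixed point.
Reacher's winning region = {2, 6, 7}.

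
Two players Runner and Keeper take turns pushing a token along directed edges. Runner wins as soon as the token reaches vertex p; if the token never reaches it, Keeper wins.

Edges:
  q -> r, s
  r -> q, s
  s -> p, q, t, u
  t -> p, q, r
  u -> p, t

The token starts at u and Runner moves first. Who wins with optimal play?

Track states (vertex, player-to-move).
A0 = {(p,Runner), (p,Keeper)}
A1: add {(s,Runner), (t,Runner), (u,Runner)}.
(u,Runner) ∈ A1 ⇒ Runner forces the target.

Runner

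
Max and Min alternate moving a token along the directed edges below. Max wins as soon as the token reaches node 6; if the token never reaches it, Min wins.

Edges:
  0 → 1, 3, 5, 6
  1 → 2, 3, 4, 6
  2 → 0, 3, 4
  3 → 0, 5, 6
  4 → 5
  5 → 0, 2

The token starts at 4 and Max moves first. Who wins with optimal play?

Min

Track states (vertex, player-to-move).
A0 = {(6,Max), (6,Min)}
A1: add {(0,Max), (1,Max), (3,Max)}.
A2 = A1; e.g. (0,Min) stays out. (4,Max) never enters ⇒ Min avoids the target.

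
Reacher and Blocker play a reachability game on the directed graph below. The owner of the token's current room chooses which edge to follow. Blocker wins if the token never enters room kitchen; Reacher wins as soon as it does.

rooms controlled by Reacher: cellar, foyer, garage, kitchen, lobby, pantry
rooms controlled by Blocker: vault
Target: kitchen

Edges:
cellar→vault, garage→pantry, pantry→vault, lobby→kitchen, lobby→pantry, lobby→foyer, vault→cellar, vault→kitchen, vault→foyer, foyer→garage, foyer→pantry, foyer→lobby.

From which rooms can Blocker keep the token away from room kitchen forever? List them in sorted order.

cellar, garage, pantry, vault

A0 = {kitchen}
A1: add {lobby} — lobby (Reacher) has lobby→kitchen.
A2: add {foyer} — foyer (Reacher) has foyer→lobby.
A3 = A2; e.g. cellar (Reacher) has no edge into A2. Fixed point.
Reacher's attractor = {foyer, kitchen, lobby}; Blocker avoids the target exactly from the complement.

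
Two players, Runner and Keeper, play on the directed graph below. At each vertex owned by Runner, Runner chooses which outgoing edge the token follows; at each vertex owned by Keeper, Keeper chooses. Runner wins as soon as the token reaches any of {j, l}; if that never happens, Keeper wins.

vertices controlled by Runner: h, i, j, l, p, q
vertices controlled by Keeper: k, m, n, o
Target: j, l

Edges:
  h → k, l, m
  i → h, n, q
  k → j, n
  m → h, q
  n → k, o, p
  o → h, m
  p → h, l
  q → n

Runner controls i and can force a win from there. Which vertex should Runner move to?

A0 = {j, l}
A1: add {h, p} — h (Runner) has h→l; p (Runner) has p→l.
A2: add {i} — i (Runner) has i→h.
A3 = A2; e.g. k (Keeper) can still go to n. Fixed point.
From i, successor h is in the attractor (rank 1); the other successors n, q are not.

h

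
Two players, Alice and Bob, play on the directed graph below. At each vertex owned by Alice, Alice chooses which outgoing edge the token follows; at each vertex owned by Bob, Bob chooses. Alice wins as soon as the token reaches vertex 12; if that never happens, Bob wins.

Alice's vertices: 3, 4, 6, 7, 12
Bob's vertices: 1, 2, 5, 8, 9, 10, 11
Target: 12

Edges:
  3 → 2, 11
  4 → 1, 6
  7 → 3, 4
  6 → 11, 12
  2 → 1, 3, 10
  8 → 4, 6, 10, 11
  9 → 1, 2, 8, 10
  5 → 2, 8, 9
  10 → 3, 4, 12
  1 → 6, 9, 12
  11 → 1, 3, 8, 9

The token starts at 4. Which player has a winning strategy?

Alice

A0 = {12}
A1: add {6} — 6 (Alice) has 6→12.
A2: add {4} — 4 (Alice) has 4→6.
4 ∈ A2, so Alice can force the target.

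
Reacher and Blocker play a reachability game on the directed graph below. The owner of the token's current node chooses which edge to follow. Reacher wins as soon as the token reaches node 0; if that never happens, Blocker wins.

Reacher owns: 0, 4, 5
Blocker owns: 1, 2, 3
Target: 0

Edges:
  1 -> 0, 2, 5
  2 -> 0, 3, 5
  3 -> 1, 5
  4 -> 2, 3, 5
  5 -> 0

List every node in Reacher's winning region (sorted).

0, 4, 5

A0 = {0}
A1: add {5} — 5 (Reacher) has 5→0.
A2: add {4} — 4 (Reacher) has 4→5.
A3 = A2; e.g. 1 (Blocker) can still go to 2. Fixed point.
Reacher's winning region = {0, 4, 5}.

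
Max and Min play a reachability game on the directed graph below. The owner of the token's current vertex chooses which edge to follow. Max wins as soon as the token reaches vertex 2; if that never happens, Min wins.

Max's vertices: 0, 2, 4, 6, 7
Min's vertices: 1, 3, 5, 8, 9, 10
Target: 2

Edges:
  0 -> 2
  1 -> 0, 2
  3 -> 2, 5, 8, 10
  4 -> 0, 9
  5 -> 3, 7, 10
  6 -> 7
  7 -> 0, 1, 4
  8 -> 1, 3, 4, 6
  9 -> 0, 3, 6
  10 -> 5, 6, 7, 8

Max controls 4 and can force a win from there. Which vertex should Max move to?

A0 = {2}
A1: add {0} — 0 (Max) has 0→2.
A2: add {1, 4, 7} — 1 (Min): all of {0, 2} already in; 4 (Max) has 4→0; 7 (Max) has 7→0.
A3: add {6} — 6 (Max) has 6→7.
A4 = A3; e.g. 3 (Min) can still go to 5. Fixed point.
From 4, successor 0 is in the attractor (rank 1); the other successor 9 is not.

0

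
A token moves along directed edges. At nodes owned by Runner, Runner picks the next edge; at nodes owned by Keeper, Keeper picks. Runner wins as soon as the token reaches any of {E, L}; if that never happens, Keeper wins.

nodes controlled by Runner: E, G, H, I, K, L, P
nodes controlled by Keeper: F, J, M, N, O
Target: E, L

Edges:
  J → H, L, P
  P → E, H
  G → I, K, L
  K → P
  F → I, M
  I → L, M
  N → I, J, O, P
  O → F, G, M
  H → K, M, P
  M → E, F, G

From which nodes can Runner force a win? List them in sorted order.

E, G, H, I, J, K, L, P

A0 = {E, L}
A1: add {G, I, P} — G (Runner) has G→L; I (Runner) has I→L; P (Runner) has P→E.
A2: add {H, K} — H (Runner) has H→P; K (Runner) has K→P.
A3: add {J} — J (Keeper): all of {H, L, P} already in.
A4 = A3; e.g. F (Keeper) can still go to M. Fixed point.
Runner's winning region = {E, G, H, I, J, K, L, P}.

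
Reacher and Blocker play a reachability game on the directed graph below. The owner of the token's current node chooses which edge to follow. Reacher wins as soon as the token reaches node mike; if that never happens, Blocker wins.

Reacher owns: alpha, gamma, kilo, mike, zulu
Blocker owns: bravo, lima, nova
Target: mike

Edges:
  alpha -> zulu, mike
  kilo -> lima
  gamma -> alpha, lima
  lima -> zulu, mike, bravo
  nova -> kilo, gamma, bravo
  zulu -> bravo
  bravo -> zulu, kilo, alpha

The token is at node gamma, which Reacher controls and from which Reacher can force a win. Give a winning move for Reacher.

A0 = {mike}
A1: add {alpha} — alpha (Reacher) has alpha→mike.
A2: add {gamma} — gamma (Reacher) has gamma→alpha.
A3 = A2; e.g. zulu (Reacher) has no edge into A2. Fixed point.
From gamma, successor alpha is in the attractor (rank 1); the other successor lima is not.

alpha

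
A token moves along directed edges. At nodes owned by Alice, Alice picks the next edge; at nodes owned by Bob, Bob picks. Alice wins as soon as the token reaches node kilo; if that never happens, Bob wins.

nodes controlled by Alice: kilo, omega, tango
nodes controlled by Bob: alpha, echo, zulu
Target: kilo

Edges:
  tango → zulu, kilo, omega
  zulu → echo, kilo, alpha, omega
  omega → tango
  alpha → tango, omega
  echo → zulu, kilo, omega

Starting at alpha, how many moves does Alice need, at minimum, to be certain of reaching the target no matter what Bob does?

A0 = {kilo}
A1: add {tango} — tango (Alice) has tango→kilo.
A2: add {omega} — omega (Alice) has omega→tango.
A3: add {alpha} — alpha (Bob): all of {tango, omega} already in.
A4 = A3; e.g. echo (Bob) can still go to zulu. Fixed point.
alpha enters the attractor at level 3, so Alice can force the target in 3 moves from there.

3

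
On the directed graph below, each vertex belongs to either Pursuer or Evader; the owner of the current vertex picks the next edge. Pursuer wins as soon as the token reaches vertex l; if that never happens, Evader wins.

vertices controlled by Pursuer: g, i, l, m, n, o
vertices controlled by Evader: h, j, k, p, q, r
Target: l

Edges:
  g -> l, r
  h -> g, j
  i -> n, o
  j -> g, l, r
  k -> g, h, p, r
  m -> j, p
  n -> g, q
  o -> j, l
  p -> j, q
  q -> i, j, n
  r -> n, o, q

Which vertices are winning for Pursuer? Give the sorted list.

A0 = {l}
A1: add {g, o} — g (Pursuer) has g→l; o (Pursuer) has o→l.
A2: add {i, n} — i (Pursuer) has i→o; n (Pursuer) has n→g.
A3 = A2; e.g. h (Evader) can still go to j. Fixed point.
Pursuer's winning region = {g, i, l, n, o}.

g, i, l, n, o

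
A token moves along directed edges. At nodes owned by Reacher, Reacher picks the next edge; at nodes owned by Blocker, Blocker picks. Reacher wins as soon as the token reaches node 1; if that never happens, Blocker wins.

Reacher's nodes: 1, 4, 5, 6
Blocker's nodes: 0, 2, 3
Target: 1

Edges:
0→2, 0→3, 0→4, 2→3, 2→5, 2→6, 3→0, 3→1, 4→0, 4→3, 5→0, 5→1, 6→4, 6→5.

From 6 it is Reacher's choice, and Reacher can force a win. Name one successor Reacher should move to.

A0 = {1}
A1: add {5} — 5 (Reacher) has 5→1.
A2: add {6} — 6 (Reacher) has 6→5.
A3 = A2; e.g. 0 (Blocker) can still go to 2. Fixed point.
From 6, successor 5 is in the attractor (rank 1); the other successor 4 is not.

5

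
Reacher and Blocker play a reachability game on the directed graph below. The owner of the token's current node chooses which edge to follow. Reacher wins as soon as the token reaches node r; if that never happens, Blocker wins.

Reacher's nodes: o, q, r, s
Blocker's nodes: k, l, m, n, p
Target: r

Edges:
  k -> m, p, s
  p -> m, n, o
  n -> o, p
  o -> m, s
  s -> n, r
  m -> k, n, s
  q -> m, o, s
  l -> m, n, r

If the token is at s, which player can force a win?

Reacher

A0 = {r}
A1: add {s} — s (Reacher) has s→r.
s ∈ A1, so Reacher can force the target.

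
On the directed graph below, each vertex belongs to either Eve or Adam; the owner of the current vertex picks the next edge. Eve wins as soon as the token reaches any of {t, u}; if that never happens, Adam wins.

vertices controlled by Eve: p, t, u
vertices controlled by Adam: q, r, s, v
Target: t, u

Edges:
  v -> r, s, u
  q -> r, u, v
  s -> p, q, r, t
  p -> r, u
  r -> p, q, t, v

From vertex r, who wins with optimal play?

Adam

A0 = {t, u}
A1: add {p} — p (Eve) has p→u.
A2 = A1; e.g. q (Adam) can still go to r. Fixed point.
r never enters the attractor, so Adam can avoid the target forever.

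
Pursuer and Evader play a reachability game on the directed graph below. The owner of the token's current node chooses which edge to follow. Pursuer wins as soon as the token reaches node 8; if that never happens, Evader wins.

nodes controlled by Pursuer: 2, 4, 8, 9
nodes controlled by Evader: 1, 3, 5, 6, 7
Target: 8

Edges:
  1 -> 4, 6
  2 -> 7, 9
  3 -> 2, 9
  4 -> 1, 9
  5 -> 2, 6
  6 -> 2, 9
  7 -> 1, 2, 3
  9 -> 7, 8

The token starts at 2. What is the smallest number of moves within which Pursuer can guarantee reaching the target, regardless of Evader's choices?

A0 = {8}
A1: add {9} — 9 (Pursuer) has 9→8.
A2: add {2, 4} — 2 (Pursuer) has 2→9; 4 (Pursuer) has 4→9.
2 enters the attractor at level 2, so Pursuer can force the target in 2 moves from there.

2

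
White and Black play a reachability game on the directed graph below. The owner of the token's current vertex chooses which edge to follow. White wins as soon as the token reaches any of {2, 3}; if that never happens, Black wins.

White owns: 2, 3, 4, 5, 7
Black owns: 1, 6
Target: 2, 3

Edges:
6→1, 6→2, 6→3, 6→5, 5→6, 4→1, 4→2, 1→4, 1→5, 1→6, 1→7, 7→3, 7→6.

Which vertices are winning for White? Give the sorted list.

2, 3, 4, 7

A0 = {2, 3}
A1: add {4, 7} — 4 (White) has 4→2; 7 (White) has 7→3.
A2 = A1; e.g. 1 (Black) can still go to 5. Fixed point.
White's winning region = {2, 3, 4, 7}.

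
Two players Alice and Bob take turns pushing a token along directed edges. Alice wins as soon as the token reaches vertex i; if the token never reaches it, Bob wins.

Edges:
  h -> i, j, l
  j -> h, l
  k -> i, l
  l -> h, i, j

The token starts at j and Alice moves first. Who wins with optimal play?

Bob

Track states (vertex, player-to-move).
A0 = {(i,Alice), (i,Bob)}
A1: add {(h,Alice), (k,Alice), (l,Alice)}.
A2: add {(j,Bob), (k,Bob)}.
A3 = A2; e.g. (h,Bob) stays out. (j,Alice) never enters ⇒ Bob avoids the target.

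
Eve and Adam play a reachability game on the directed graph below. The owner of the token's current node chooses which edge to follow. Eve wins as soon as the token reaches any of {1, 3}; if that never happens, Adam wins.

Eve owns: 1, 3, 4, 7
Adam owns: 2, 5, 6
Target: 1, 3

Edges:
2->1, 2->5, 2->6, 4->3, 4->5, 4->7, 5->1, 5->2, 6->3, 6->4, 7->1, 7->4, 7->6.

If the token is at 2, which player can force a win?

Adam

A0 = {1, 3}
A1: add {4, 7} — 4 (Eve) has 4→3; 7 (Eve) has 7→1.
A2: add {6} — 6 (Adam): all of {3, 4} already in.
A3 = A2; e.g. 2 (Adam) can still go to 5. Fixed point.
2 never enters the attractor, so Adam can avoid the target forever.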